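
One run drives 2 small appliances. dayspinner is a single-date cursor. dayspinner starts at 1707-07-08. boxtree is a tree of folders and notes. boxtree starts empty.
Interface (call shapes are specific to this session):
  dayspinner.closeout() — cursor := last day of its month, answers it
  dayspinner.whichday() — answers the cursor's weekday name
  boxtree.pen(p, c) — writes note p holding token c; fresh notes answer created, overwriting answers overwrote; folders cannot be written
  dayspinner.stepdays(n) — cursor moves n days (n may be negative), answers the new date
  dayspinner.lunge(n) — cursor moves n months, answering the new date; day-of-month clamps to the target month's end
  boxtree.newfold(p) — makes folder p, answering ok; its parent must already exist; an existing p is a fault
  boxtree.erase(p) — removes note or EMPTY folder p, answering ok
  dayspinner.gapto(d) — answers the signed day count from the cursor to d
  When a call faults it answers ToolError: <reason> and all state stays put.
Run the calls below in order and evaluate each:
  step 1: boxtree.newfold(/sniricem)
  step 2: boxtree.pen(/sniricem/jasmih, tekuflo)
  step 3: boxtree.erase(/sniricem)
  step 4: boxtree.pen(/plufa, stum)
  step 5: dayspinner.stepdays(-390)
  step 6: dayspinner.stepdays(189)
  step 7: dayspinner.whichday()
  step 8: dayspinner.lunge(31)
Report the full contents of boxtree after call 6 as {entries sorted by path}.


Answer: {plufa=stum, sniricem/, sniricem/jasmih=tekuflo}

Derivation:
·→ newfold(p→/sniricem)
·← ok
·→ pen(p→/sniricem/jasmih, c→tekuflo)
·← created
·→ erase(p→/sniricem)
·← ToolError: not empty
·→ pen(p→/plufa, c→stum)
·← created
·→ stepdays(n→-390)
·← 1706-06-13
·→ stepdays(n→189)
·← 1706-12-19
·→ whichday()
·← Sunday
·→ lunge(n→31)
·← 1709-07-19


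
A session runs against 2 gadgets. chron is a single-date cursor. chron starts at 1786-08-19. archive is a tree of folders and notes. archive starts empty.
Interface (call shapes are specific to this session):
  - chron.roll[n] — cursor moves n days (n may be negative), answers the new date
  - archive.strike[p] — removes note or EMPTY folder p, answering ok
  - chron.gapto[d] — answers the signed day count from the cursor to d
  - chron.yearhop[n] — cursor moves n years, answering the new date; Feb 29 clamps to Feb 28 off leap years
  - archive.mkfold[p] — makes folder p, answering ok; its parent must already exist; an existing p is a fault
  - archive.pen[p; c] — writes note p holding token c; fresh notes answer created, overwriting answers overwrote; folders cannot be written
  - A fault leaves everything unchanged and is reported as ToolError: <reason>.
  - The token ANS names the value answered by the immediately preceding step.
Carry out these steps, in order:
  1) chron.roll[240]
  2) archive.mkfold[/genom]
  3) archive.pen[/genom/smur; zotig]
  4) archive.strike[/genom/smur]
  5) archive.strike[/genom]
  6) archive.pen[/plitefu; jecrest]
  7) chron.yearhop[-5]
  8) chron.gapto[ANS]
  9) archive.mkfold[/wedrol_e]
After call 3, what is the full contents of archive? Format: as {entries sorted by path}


% 1. roll(n=240) -> 1787-04-16
% 2. mkfold(p=/genom) -> ok
% 3. pen(p=/genom/smur, c=zotig) -> created
% 4. strike(p=/genom/smur) -> ok
% 5. strike(p=/genom) -> ok
% 6. pen(p=/plitefu, c=jecrest) -> created
% 7. yearhop(n=-5) -> 1782-04-16
% 8. gapto(d=ANS) -> 0
% 9. mkfold(p=/wedrol_e) -> ok

Answer: {genom/, genom/smur=zotig}


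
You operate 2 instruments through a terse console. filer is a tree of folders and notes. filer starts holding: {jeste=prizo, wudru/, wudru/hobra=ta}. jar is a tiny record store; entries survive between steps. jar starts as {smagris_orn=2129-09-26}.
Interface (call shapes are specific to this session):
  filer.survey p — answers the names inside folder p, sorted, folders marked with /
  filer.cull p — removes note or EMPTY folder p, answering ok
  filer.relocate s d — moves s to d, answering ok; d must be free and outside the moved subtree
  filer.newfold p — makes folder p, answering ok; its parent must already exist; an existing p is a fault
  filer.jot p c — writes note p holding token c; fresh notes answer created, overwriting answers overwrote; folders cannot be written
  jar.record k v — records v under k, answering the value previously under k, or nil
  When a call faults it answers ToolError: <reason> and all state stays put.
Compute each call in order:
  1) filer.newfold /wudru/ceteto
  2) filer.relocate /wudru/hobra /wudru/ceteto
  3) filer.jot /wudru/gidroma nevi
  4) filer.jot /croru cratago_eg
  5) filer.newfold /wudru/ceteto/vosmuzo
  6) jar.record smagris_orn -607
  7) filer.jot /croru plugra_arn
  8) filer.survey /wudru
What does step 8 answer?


Then filer.newfold using p='/wudru/ceteto', yielding ok.
Now I run filer.relocate using s='/wudru/hobra', d='/wudru/ceteto', yielding ToolError: exists.
I use filer.jot using p='/wudru/gidroma', c='nevi', and observe created.
Calling filer.jot using p='/croru', c='cratago_eg', — result: created.
Then filer.newfold using p='/wudru/ceteto/vosmuzo', and observe ok.
I try jar.record using k='smagris_orn', v='-607', yielding 2129-09-26.
I run filer.jot using p='/croru', c='plugra_arn', and observe overwrote.
I call filer.survey using p='/wudru', yielding [ceteto/, gidroma, hobra].

Answer: [ceteto/, gidroma, hobra]


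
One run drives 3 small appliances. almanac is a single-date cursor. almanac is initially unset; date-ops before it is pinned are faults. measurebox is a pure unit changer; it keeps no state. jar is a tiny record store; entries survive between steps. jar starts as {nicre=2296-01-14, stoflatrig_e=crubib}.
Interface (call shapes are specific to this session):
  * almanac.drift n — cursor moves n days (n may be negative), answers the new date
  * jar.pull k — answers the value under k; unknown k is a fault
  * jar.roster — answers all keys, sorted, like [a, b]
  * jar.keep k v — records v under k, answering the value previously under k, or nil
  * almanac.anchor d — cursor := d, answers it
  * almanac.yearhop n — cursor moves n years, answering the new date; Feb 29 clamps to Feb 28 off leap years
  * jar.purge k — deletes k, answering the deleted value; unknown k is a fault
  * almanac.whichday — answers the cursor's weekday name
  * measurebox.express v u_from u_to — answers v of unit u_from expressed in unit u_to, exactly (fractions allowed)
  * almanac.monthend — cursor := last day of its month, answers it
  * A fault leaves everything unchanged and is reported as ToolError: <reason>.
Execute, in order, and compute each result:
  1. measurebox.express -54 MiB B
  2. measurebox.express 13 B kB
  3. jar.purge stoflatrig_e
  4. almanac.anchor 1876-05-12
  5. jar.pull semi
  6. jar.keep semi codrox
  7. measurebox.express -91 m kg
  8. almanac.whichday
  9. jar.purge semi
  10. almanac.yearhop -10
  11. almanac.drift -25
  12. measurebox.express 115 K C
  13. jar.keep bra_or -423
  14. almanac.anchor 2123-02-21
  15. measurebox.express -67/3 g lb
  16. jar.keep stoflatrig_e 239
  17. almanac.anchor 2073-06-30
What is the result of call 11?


-> express(v: -54, u_from: MiB, u_to: B)
<- -56623104
-> express(v: 13, u_from: B, u_to: kB)
<- 13/1000
-> purge(k: stoflatrig_e)
<- crubib
-> anchor(d: 1876-05-12)
<- 1876-05-12
-> pull(k: semi)
<- ToolError: no such key semi
-> keep(k: semi, v: codrox)
<- nil
-> express(v: -91, u_from: m, u_to: kg)
<- ToolError: incompatible units
-> whichday()
<- Friday
-> purge(k: semi)
<- codrox
-> yearhop(n: -10)
<- 1866-05-12
-> drift(n: -25)
<- 1866-04-17
-> express(v: 115, u_from: K, u_to: C)
<- -3163/20
-> keep(k: bra_or, v: -423)
<- nil
-> anchor(d: 2123-02-21)
<- 2123-02-21
-> express(v: -67/3, u_from: g, u_to: lb)
<- -6700000/136077711
-> keep(k: stoflatrig_e, v: 239)
<- nil
-> anchor(d: 2073-06-30)
<- 2073-06-30

Answer: 1866-04-17


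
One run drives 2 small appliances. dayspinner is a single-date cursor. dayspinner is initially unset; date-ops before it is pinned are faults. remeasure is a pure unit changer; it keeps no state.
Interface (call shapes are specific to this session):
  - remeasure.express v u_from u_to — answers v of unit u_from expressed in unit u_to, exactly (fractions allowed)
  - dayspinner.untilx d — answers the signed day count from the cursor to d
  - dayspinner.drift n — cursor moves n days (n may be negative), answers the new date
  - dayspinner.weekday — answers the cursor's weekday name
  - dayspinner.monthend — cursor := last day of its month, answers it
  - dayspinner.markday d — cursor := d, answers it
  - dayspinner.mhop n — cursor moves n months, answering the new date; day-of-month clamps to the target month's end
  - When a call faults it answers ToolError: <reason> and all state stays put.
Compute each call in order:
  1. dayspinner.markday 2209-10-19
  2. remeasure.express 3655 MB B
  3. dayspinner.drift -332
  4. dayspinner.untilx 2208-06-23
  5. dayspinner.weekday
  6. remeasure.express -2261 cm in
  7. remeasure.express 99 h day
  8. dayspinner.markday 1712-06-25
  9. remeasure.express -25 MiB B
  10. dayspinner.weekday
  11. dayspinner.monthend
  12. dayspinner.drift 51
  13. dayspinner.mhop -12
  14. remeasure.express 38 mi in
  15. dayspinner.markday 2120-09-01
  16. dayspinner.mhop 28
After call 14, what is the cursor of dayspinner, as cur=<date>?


;; markday(d→2209-10-19) : 2209-10-19
;; express(v→3655, u_from→MB, u_to→B) : 3655000000
;; drift(n→-332) : 2208-11-21
;; untilx(d→2208-06-23) : -151
;; weekday() : Monday
;; express(v→-2261, u_from→cm, u_to→in) : -113050/127
;; express(v→99, u_from→h, u_to→day) : 33/8
;; markday(d→1712-06-25) : 1712-06-25
;; express(v→-25, u_from→MiB, u_to→B) : -26214400
;; weekday() : Saturday
;; monthend() : 1712-06-30
;; drift(n→51) : 1712-08-20
;; mhop(n→-12) : 1711-08-20
;; express(v→38, u_from→mi, u_to→in) : 2407680
;; markday(d→2120-09-01) : 2120-09-01
;; mhop(n→28) : 2123-01-01

Answer: cur=1711-08-20


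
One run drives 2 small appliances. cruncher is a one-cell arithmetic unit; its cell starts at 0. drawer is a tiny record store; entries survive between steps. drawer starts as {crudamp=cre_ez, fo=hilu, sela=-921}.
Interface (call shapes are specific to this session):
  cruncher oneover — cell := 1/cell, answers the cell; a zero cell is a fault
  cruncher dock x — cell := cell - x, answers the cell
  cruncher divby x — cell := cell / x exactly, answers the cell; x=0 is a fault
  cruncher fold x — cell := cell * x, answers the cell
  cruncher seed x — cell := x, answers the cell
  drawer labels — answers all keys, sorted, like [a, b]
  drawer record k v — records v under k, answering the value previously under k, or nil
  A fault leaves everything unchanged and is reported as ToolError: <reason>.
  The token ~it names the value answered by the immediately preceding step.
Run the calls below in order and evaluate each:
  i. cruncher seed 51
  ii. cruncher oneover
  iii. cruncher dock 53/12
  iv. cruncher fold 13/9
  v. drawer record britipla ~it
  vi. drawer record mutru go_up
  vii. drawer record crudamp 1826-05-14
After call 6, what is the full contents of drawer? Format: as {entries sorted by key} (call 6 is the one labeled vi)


Answer: {britipla=-3887/612, crudamp=cre_ez, fo=hilu, mutru=go_up, sela=-921}

Derivation:
-> cruncher seed(x→51)
<- 51
-> cruncher oneover()
<- 1/51
-> cruncher dock(x→53/12)
<- -299/68
-> cruncher fold(x→13/9)
<- -3887/612
-> drawer record(k→britipla, v→~it)
<- nil
-> drawer record(k→mutru, v→go_up)
<- nil
-> drawer record(k→crudamp, v→1826-05-14)
<- cre_ez


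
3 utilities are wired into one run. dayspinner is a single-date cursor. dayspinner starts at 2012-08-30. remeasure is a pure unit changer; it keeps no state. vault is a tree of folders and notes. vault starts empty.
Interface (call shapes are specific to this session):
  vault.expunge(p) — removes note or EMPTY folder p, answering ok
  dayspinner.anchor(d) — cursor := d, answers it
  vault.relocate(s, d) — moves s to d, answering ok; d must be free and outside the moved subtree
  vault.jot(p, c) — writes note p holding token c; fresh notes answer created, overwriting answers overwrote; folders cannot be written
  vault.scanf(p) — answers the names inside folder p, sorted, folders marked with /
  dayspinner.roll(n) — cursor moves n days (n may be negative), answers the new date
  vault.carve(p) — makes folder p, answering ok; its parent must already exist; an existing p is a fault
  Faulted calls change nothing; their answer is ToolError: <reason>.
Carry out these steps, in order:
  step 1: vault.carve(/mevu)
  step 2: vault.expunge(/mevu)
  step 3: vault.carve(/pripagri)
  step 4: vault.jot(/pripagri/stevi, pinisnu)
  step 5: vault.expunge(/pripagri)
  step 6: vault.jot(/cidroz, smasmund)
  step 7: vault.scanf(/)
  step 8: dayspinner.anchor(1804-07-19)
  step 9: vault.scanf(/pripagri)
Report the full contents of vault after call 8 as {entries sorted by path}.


Answer: {cidroz=smasmund, pripagri/, pripagri/stevi=pinisnu}

Derivation:
>> carve(p='/mevu')
<< ok
>> expunge(p='/mevu')
<< ok
>> carve(p='/pripagri')
<< ok
>> jot(p='/pripagri/stevi', c='pinisnu')
<< created
>> expunge(p='/pripagri')
<< ToolError: not empty
>> jot(p='/cidroz', c='smasmund')
<< created
>> scanf(p='/')
<< [cidroz, pripagri/]
>> anchor(d='1804-07-19')
<< 1804-07-19
>> scanf(p='/pripagri')
<< [stevi]


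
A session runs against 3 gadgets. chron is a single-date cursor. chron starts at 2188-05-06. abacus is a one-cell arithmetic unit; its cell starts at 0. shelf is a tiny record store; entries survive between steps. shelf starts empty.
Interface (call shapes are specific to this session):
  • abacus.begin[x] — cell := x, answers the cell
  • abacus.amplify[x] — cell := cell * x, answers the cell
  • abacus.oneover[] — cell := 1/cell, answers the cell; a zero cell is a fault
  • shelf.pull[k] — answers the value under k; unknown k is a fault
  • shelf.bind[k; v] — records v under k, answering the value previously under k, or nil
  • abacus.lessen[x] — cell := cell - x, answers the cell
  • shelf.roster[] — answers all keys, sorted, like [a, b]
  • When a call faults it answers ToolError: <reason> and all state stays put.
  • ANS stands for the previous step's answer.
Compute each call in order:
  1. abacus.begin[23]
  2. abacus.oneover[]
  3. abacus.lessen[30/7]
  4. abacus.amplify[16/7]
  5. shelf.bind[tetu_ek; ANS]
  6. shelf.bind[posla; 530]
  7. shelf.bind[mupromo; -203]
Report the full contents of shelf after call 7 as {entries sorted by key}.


> begin x=23
= 23
> oneover
= 1/23
> lessen x=30/7
= -683/161
> amplify x=16/7
= -10928/1127
> bind k=tetu_ek v=ANS
= nil
> bind k=posla v=530
= nil
> bind k=mupromo v=-203
= nil

Answer: {mupromo=-203, posla=530, tetu_ek=-10928/1127}


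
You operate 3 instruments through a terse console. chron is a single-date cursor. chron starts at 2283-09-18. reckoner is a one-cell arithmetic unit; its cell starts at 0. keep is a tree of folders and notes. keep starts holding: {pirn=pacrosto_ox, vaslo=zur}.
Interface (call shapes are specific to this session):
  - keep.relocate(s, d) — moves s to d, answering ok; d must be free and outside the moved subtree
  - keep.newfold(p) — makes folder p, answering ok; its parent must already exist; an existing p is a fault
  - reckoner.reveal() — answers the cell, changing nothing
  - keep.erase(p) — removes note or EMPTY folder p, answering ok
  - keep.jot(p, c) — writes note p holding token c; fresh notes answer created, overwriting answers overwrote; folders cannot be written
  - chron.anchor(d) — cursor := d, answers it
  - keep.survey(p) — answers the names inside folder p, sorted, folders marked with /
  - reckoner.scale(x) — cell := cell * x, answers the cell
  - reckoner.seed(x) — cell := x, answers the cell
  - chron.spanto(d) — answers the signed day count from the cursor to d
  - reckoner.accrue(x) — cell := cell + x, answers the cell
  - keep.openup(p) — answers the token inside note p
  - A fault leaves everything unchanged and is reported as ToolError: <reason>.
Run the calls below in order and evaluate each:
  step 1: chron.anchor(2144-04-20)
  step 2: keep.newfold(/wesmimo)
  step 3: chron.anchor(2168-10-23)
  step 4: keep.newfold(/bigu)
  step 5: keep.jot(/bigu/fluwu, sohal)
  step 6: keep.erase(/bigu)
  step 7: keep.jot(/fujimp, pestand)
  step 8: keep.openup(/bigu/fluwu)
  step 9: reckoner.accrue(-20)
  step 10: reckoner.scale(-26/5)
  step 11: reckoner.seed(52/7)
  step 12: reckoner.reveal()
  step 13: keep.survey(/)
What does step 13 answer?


Answer: [bigu/, fujimp, pirn, vaslo, wesmimo/]

Derivation:
Now I run chron.anchor using d='2144-04-20', which returns 2144-04-20.
Then keep.newfold using p='/wesmimo', → ok.
I call chron.anchor using d='2168-10-23', which returns 2168-10-23.
I try keep.newfold using p='/bigu', — result: ok.
Invoking keep.jot using p='/bigu/fluwu', c='sohal', which returns created.
Using keep.erase using p='/bigu', which returns ToolError: not empty.
I call keep.jot using p='/fujimp', c='pestand', → created.
Calling keep.openup using p='/bigu/fluwu', and observe sohal.
I try reckoner.accrue using x='-20', and see -20.
I use reckoner.scale using x='-26/5', which returns 104.
Calling reckoner.seed using x='52/7', and see 52/7.
Then reckoner.reveal: 52/7.
Now I run keep.survey using p='/': [bigu/, fujimp, pirn, vaslo, wesmimo/].


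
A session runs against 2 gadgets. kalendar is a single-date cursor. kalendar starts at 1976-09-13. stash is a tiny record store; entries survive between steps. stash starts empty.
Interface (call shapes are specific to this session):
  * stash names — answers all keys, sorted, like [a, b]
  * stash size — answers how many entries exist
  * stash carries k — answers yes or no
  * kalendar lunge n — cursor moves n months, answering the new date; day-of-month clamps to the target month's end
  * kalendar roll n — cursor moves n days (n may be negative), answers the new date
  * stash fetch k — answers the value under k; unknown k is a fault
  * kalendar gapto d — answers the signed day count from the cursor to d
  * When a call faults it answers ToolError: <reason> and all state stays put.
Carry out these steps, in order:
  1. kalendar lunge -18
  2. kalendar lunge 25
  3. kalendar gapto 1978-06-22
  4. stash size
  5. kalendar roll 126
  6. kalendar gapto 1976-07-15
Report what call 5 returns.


Answer: 1977-08-17

Derivation:
~$ kalendar lunge n→-18
[out] 1975-03-13
~$ kalendar lunge n→25
[out] 1977-04-13
~$ kalendar gapto d→1978-06-22
[out] 435
~$ stash size
[out] 0
~$ kalendar roll n→126
[out] 1977-08-17
~$ kalendar gapto d→1976-07-15
[out] -398


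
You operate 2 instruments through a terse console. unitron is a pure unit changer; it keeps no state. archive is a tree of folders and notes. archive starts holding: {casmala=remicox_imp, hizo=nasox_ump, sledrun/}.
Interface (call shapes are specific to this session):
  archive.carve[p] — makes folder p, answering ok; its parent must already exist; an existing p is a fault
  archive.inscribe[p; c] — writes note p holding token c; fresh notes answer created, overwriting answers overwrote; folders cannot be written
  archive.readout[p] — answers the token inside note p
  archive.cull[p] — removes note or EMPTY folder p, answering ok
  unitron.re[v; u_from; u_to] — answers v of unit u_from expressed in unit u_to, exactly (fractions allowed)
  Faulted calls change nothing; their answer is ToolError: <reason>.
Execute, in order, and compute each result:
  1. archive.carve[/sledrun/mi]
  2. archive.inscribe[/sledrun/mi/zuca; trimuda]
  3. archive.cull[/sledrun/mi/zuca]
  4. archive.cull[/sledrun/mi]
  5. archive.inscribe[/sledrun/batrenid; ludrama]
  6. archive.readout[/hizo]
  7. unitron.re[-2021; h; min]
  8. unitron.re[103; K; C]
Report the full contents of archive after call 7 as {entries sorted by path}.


→ carve(p→/sledrun/mi)
← ok
→ inscribe(p→/sledrun/mi/zuca, c→trimuda)
← created
→ cull(p→/sledrun/mi/zuca)
← ok
→ cull(p→/sledrun/mi)
← ok
→ inscribe(p→/sledrun/batrenid, c→ludrama)
← created
→ readout(p→/hizo)
← nasox_ump
→ re(v→-2021, u_from→h, u_to→min)
← -121260
→ re(v→103, u_from→K, u_to→C)
← -3403/20

Answer: {casmala=remicox_imp, hizo=nasox_ump, sledrun/, sledrun/batrenid=ludrama}


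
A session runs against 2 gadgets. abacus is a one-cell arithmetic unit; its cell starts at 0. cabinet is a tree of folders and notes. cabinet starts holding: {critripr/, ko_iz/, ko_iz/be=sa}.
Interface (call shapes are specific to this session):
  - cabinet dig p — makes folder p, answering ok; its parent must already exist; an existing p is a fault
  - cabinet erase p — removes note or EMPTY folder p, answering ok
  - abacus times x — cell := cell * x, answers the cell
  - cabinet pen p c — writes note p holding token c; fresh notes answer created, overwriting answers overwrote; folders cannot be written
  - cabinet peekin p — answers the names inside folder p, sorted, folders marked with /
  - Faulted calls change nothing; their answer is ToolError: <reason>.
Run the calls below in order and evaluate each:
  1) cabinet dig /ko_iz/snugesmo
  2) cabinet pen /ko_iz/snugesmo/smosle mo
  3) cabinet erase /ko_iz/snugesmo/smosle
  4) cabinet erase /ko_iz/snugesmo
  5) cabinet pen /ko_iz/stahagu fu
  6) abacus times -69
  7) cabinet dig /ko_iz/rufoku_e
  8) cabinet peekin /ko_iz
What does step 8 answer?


Answer: [be, rufoku_e/, stahagu]

Derivation:
// 1. cabinet dig(p→/ko_iz/snugesmo) == ok
// 2. cabinet pen(p→/ko_iz/snugesmo/smosle, c→mo) == created
// 3. cabinet erase(p→/ko_iz/snugesmo/smosle) == ok
// 4. cabinet erase(p→/ko_iz/snugesmo) == ok
// 5. cabinet pen(p→/ko_iz/stahagu, c→fu) == created
// 6. abacus times(x→-69) == 0
// 7. cabinet dig(p→/ko_iz/rufoku_e) == ok
// 8. cabinet peekin(p→/ko_iz) == [be, rufoku_e/, stahagu]


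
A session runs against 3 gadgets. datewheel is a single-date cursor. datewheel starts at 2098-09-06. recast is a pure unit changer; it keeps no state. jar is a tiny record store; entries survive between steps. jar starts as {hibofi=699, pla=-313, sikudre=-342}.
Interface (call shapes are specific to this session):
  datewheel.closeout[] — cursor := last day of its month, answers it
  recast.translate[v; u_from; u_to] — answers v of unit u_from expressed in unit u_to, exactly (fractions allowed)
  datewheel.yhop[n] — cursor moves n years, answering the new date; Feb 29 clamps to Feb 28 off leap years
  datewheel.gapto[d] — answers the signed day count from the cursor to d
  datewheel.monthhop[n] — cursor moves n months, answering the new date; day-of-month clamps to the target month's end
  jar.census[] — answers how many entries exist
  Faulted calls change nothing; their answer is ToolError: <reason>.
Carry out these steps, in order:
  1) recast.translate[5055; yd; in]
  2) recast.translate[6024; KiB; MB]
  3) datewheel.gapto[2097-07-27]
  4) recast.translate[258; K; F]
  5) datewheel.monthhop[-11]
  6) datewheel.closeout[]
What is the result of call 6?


$ recast.translate v=5055 u_from=yd u_to=in
  181980
$ recast.translate v=6024 u_from=KiB u_to=MB
  96384/15625
$ datewheel.gapto d=2097-07-27
  -406
$ recast.translate v=258 u_from=K u_to=F
  473/100
$ datewheel.monthhop n=-11
  2097-10-06
$ datewheel.closeout
  2097-10-31

Answer: 2097-10-31


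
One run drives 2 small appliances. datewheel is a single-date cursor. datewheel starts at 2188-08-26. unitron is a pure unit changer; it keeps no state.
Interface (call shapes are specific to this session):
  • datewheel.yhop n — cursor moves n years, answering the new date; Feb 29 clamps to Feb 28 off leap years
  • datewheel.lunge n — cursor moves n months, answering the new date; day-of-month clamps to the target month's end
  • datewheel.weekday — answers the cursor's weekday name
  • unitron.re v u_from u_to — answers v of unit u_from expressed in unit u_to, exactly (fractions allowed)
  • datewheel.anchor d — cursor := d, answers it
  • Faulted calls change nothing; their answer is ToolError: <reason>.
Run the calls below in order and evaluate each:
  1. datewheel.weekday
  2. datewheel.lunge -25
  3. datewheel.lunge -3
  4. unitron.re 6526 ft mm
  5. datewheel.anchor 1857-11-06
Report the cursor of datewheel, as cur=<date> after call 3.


;; 1. datewheel.weekday() == Tuesday
;; 2. datewheel.lunge(n→-25) == 2186-07-26
;; 3. datewheel.lunge(n→-3) == 2186-04-26
;; 4. unitron.re(v→6526, u_from→ft, u_to→mm) == 9945624/5
;; 5. datewheel.anchor(d→1857-11-06) == 1857-11-06

Answer: cur=2186-04-26


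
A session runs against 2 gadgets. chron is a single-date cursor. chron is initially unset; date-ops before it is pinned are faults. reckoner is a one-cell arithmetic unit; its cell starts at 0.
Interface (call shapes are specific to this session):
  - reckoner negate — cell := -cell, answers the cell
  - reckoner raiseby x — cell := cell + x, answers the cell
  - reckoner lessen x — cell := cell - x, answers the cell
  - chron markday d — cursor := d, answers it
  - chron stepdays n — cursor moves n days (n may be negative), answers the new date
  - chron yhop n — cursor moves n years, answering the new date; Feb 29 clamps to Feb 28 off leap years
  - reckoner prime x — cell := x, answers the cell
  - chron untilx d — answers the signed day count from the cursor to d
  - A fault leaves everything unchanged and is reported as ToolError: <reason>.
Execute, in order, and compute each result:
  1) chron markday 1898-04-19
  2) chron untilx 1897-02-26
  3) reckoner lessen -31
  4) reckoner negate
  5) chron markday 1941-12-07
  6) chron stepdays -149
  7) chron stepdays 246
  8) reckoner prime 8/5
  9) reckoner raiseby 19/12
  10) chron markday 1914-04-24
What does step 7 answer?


Answer: 1942-03-14

Derivation:
[in] chron markday d=1898-04-19
:: 1898-04-19
[in] chron untilx d=1897-02-26
:: -417
[in] reckoner lessen x=-31
:: 31
[in] reckoner negate
:: -31
[in] chron markday d=1941-12-07
:: 1941-12-07
[in] chron stepdays n=-149
:: 1941-07-11
[in] chron stepdays n=246
:: 1942-03-14
[in] reckoner prime x=8/5
:: 8/5
[in] reckoner raiseby x=19/12
:: 191/60
[in] chron markday d=1914-04-24
:: 1914-04-24


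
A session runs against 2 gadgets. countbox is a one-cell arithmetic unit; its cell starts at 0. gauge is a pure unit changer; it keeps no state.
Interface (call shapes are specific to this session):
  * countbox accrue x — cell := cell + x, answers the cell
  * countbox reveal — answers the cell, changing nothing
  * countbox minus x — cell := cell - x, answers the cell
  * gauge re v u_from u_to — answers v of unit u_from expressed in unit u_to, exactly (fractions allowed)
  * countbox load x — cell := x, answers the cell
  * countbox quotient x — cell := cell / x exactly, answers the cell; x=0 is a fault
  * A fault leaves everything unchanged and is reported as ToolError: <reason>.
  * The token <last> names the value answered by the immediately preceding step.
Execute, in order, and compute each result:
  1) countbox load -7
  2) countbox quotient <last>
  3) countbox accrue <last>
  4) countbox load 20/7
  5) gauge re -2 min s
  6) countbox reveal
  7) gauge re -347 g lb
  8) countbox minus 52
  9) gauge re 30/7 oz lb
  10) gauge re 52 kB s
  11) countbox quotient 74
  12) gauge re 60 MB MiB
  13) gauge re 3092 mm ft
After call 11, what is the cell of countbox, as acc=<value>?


Act: countbox load[x='-7']
Obs: -7
Act: countbox quotient[x='<last>']
Obs: 1
Act: countbox accrue[x='<last>']
Obs: 2
Act: countbox load[x='20/7']
Obs: 20/7
Act: gauge re[v='-2'; u_from='min'; u_to='s']
Obs: -120
Act: countbox reveal[]
Obs: 20/7
Act: gauge re[v='-347'; u_from='g'; u_to='lb']
Obs: -34700000/45359237
Act: countbox minus[x='52']
Obs: -344/7
Act: gauge re[v='30/7'; u_from='oz'; u_to='lb']
Obs: 15/56
Act: gauge re[v='52'; u_from='kB'; u_to='s']
Obs: ToolError: incompatible units
Act: countbox quotient[x='74']
Obs: -172/259
Act: gauge re[v='60'; u_from='MB'; u_to='MiB']
Obs: 234375/4096
Act: gauge re[v='3092'; u_from='mm'; u_to='ft']
Obs: 3865/381

Answer: acc=-172/259


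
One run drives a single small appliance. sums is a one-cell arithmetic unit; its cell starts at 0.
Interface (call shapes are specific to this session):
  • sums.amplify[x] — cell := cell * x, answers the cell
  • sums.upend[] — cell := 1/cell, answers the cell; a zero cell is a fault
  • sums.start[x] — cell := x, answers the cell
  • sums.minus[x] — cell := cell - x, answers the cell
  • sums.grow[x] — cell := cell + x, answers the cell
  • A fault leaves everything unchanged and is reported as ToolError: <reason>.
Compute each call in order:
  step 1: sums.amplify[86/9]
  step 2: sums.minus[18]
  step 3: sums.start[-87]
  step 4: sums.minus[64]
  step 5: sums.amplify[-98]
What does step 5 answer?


Answer: 14798

Derivation:
>>> sums.amplify 86/9
  0
>>> sums.minus 18
  -18
>>> sums.start -87
  -87
>>> sums.minus 64
  -151
>>> sums.amplify -98
  14798


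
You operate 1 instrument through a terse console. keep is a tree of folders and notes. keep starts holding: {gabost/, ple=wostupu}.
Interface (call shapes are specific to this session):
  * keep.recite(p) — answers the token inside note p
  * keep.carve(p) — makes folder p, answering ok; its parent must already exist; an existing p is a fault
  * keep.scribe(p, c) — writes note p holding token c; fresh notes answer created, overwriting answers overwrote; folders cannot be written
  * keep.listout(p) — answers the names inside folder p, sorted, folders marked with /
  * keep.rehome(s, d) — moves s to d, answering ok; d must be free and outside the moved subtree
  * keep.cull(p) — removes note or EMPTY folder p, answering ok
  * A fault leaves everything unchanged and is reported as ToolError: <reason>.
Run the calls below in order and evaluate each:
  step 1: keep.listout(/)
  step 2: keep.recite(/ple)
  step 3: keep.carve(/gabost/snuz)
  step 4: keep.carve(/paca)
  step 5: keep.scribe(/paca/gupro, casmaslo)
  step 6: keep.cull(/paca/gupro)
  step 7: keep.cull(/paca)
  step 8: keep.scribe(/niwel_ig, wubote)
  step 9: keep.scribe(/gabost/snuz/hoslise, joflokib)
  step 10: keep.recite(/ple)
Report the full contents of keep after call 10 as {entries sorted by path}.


Answer: {gabost/, gabost/snuz/, gabost/snuz/hoslise=joflokib, niwel_ig=wubote, ple=wostupu}

Derivation:
→ keep.listout(p=/)
← [gabost/, ple]
→ keep.recite(p=/ple)
← wostupu
→ keep.carve(p=/gabost/snuz)
← ok
→ keep.carve(p=/paca)
← ok
→ keep.scribe(p=/paca/gupro, c=casmaslo)
← created
→ keep.cull(p=/paca/gupro)
← ok
→ keep.cull(p=/paca)
← ok
→ keep.scribe(p=/niwel_ig, c=wubote)
← created
→ keep.scribe(p=/gabost/snuz/hoslise, c=joflokib)
← created
→ keep.recite(p=/ple)
← wostupu


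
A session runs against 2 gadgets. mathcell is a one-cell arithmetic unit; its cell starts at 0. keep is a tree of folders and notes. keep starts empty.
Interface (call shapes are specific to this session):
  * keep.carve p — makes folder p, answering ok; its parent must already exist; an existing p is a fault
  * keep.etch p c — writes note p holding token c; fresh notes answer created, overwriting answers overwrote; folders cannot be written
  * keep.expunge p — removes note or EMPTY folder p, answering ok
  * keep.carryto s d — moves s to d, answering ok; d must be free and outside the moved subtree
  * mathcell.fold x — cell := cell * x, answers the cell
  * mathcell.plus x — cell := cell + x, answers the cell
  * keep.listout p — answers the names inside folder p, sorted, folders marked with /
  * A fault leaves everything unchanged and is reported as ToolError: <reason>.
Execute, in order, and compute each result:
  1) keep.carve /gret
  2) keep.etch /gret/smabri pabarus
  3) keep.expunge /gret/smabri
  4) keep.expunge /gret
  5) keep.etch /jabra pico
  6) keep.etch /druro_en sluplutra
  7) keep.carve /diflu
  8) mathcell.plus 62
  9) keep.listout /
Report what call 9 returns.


-- 1. carve(/gret) => ok
-- 2. etch(/gret/smabri, pabarus) => created
-- 3. expunge(/gret/smabri) => ok
-- 4. expunge(/gret) => ok
-- 5. etch(/jabra, pico) => created
-- 6. etch(/druro_en, sluplutra) => created
-- 7. carve(/diflu) => ok
-- 8. plus(62) => 62
-- 9. listout(/) => [diflu/, druro_en, jabra]

Answer: [diflu/, druro_en, jabra]


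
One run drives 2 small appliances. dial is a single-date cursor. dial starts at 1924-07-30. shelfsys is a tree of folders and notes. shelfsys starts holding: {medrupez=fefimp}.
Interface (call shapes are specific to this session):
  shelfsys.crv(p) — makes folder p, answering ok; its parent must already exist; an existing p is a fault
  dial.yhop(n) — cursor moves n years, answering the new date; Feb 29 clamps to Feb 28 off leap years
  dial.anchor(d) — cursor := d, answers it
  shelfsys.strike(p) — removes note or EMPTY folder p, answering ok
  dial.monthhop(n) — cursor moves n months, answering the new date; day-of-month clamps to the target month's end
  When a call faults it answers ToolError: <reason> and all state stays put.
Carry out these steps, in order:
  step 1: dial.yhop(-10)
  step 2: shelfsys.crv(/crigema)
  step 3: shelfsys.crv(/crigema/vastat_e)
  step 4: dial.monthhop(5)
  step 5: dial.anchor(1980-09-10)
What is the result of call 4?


Answer: 1914-12-30

Derivation:
Using yhop with n='-10': 1914-07-30.
Now I run crv with p='/crigema', — result: ok.
I try crv with p='/crigema/vastat_e', and get ok.
Then monthhop with n='5', and get 1914-12-30.
I call anchor with d='1980-09-10', which returns 1980-09-10.


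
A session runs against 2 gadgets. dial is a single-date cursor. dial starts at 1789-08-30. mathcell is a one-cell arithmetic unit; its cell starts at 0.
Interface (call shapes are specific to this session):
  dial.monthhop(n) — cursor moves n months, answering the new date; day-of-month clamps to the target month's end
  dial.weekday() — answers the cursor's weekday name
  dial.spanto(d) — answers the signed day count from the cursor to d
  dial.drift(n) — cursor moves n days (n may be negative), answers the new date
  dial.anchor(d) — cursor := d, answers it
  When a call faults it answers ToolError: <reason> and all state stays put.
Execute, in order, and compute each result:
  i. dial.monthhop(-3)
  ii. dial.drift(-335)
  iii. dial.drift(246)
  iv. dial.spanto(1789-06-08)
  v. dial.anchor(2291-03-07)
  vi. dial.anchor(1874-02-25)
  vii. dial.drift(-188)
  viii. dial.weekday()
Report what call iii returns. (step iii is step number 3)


Answer: 1789-03-02

Derivation:
>> dial.monthhop(n='-3')
<< 1789-05-30
>> dial.drift(n='-335')
<< 1788-06-29
>> dial.drift(n='246')
<< 1789-03-02
>> dial.spanto(d='1789-06-08')
<< 98
>> dial.anchor(d='2291-03-07')
<< 2291-03-07
>> dial.anchor(d='1874-02-25')
<< 1874-02-25
>> dial.drift(n='-188')
<< 1873-08-21
>> dial.weekday()
<< Thursday


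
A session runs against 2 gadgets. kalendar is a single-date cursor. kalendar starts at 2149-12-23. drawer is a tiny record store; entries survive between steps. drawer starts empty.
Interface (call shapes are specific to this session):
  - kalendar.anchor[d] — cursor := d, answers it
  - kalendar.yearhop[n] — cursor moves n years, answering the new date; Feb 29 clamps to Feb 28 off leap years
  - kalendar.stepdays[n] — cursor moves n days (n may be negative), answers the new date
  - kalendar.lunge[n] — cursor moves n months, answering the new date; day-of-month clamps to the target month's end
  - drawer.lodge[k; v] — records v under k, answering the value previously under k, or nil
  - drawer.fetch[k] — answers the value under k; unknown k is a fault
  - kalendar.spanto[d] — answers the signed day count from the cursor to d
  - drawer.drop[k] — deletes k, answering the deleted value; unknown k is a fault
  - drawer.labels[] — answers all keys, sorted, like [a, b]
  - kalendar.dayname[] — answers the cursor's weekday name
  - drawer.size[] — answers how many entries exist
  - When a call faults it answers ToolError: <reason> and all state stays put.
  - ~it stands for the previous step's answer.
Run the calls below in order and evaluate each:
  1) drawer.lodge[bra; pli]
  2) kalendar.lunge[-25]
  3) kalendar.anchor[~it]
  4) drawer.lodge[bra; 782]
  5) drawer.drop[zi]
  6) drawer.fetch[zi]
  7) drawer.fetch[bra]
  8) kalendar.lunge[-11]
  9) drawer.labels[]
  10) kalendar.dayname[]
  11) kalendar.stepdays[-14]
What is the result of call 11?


→ drawer.lodge(k=bra, v=pli)
← nil
→ kalendar.lunge(n=-25)
← 2147-11-23
→ kalendar.anchor(d=~it)
← 2147-11-23
→ drawer.lodge(k=bra, v=782)
← pli
→ drawer.drop(k=zi)
← ToolError: no such key zi
→ drawer.fetch(k=zi)
← ToolError: no such key zi
→ drawer.fetch(k=bra)
← 782
→ kalendar.lunge(n=-11)
← 2146-12-23
→ drawer.labels()
← [bra]
→ kalendar.dayname()
← Friday
→ kalendar.stepdays(n=-14)
← 2146-12-09

Answer: 2146-12-09


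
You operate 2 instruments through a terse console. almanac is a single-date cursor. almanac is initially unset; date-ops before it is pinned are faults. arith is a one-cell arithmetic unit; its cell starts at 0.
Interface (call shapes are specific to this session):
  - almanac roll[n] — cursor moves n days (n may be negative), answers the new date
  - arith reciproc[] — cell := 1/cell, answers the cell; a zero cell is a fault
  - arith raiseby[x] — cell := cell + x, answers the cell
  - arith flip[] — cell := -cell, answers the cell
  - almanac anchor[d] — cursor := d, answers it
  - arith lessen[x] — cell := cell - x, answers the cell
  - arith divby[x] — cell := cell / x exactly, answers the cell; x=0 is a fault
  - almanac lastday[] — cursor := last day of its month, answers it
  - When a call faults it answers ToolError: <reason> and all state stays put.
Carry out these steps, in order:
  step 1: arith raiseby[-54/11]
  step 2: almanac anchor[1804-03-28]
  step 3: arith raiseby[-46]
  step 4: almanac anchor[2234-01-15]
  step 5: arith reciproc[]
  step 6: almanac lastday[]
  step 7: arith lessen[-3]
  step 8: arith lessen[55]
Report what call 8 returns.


Answer: -29131/560

Derivation:
~$ arith raiseby x: -54/11
[out] -54/11
~$ almanac anchor d: 1804-03-28
[out] 1804-03-28
~$ arith raiseby x: -46
[out] -560/11
~$ almanac anchor d: 2234-01-15
[out] 2234-01-15
~$ arith reciproc
[out] -11/560
~$ almanac lastday
[out] 2234-01-31
~$ arith lessen x: -3
[out] 1669/560
~$ arith lessen x: 55
[out] -29131/560


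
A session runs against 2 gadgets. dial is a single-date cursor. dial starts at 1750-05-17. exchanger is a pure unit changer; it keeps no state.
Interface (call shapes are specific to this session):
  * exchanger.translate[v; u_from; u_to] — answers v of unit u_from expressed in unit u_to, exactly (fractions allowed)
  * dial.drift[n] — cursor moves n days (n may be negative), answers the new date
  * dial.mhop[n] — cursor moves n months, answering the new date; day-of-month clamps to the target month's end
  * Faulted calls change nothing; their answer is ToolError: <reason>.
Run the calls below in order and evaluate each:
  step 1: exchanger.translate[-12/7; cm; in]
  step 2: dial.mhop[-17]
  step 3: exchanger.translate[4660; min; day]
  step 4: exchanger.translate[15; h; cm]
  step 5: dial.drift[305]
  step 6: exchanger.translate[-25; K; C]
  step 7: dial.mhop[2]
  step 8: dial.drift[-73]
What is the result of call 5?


[in] exchanger.translate v: -12/7 u_from: cm u_to: in
[out] -600/889
[in] dial.mhop n: -17
[out] 1748-12-17
[in] exchanger.translate v: 4660 u_from: min u_to: day
[out] 233/72
[in] exchanger.translate v: 15 u_from: h u_to: cm
[out] ToolError: incompatible units
[in] dial.drift n: 305
[out] 1749-10-18
[in] exchanger.translate v: -25 u_from: K u_to: C
[out] -5963/20
[in] dial.mhop n: 2
[out] 1749-12-18
[in] dial.drift n: -73
[out] 1749-10-06

Answer: 1749-10-18


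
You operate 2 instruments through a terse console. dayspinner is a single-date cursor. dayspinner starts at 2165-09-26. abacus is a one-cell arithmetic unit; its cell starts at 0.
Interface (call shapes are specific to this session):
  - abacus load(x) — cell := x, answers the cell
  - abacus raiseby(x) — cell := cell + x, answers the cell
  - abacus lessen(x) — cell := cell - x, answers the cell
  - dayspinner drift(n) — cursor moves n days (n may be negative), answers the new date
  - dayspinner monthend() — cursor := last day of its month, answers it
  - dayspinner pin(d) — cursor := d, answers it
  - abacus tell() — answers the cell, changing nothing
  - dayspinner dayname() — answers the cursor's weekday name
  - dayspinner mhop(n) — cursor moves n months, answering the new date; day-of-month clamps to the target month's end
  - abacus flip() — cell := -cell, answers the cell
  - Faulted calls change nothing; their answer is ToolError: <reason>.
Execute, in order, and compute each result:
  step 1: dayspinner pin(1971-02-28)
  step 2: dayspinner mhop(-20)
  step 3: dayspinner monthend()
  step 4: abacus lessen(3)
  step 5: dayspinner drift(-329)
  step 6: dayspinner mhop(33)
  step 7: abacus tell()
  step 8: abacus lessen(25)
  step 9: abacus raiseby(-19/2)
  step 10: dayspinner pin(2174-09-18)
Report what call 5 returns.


Answer: 1968-08-05

Derivation:
>>> dayspinner pin 1971-02-28
[out] 1971-02-28
>>> dayspinner mhop -20
[out] 1969-06-28
>>> dayspinner monthend
[out] 1969-06-30
>>> abacus lessen 3
[out] -3
>>> dayspinner drift -329
[out] 1968-08-05
>>> dayspinner mhop 33
[out] 1971-05-05
>>> abacus tell
[out] -3
>>> abacus lessen 25
[out] -28
>>> abacus raiseby -19/2
[out] -75/2
>>> dayspinner pin 2174-09-18
[out] 2174-09-18
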